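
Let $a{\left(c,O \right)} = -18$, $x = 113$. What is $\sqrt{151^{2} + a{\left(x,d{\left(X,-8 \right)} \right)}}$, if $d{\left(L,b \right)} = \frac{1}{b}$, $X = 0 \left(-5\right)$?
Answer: $\sqrt{22783} \approx 150.94$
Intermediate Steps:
$X = 0$
$\sqrt{151^{2} + a{\left(x,d{\left(X,-8 \right)} \right)}} = \sqrt{151^{2} - 18} = \sqrt{22801 - 18} = \sqrt{22783}$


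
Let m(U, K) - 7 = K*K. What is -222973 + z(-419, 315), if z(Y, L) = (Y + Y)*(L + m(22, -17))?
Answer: -734991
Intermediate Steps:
m(U, K) = 7 + K**2 (m(U, K) = 7 + K*K = 7 + K**2)
z(Y, L) = 2*Y*(296 + L) (z(Y, L) = (Y + Y)*(L + (7 + (-17)**2)) = (2*Y)*(L + (7 + 289)) = (2*Y)*(L + 296) = (2*Y)*(296 + L) = 2*Y*(296 + L))
-222973 + z(-419, 315) = -222973 + 2*(-419)*(296 + 315) = -222973 + 2*(-419)*611 = -222973 - 512018 = -734991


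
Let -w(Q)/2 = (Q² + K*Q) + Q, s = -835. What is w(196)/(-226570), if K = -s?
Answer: 202272/113285 ≈ 1.7855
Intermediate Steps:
K = 835 (K = -1*(-835) = 835)
w(Q) = -1672*Q - 2*Q² (w(Q) = -2*((Q² + 835*Q) + Q) = -2*(Q² + 836*Q) = -1672*Q - 2*Q²)
w(196)/(-226570) = -2*196*(836 + 196)/(-226570) = -2*196*1032*(-1/226570) = -404544*(-1/226570) = 202272/113285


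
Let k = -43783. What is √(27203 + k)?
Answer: 2*I*√4145 ≈ 128.76*I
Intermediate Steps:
√(27203 + k) = √(27203 - 43783) = √(-16580) = 2*I*√4145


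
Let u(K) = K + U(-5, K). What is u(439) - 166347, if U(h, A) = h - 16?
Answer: -165929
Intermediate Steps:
U(h, A) = -16 + h
u(K) = -21 + K (u(K) = K + (-16 - 5) = K - 21 = -21 + K)
u(439) - 166347 = (-21 + 439) - 166347 = 418 - 166347 = -165929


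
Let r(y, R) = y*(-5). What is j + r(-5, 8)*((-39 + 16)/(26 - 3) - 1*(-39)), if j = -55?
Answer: 895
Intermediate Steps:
r(y, R) = -5*y
j + r(-5, 8)*((-39 + 16)/(26 - 3) - 1*(-39)) = -55 + (-5*(-5))*((-39 + 16)/(26 - 3) - 1*(-39)) = -55 + 25*(-23/23 + 39) = -55 + 25*(-23*1/23 + 39) = -55 + 25*(-1 + 39) = -55 + 25*38 = -55 + 950 = 895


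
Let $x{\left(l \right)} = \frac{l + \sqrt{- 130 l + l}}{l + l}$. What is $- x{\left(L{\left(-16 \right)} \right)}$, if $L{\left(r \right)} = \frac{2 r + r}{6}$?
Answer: $- \frac{1}{2} + \frac{\sqrt{258}}{8} \approx 1.5078$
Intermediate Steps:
$L{\left(r \right)} = \frac{r}{2}$ ($L{\left(r \right)} = 3 r \frac{1}{6} = \frac{r}{2}$)
$x{\left(l \right)} = \frac{l + \sqrt{129} \sqrt{- l}}{2 l}$ ($x{\left(l \right)} = \frac{l + \sqrt{- 129 l}}{2 l} = \left(l + \sqrt{129} \sqrt{- l}\right) \frac{1}{2 l} = \frac{l + \sqrt{129} \sqrt{- l}}{2 l}$)
$- x{\left(L{\left(-16 \right)} \right)} = - \frac{\frac{1}{2} \left(-16\right) + \sqrt{129} \sqrt{- \frac{-16}{2}}}{2 \cdot \frac{1}{2} \left(-16\right)} = - \frac{-8 + \sqrt{129} \sqrt{\left(-1\right) \left(-8\right)}}{2 \left(-8\right)} = - \frac{\left(-1\right) \left(-8 + \sqrt{129} \sqrt{8}\right)}{2 \cdot 8} = - \frac{\left(-1\right) \left(-8 + \sqrt{129} \cdot 2 \sqrt{2}\right)}{2 \cdot 8} = - \frac{\left(-1\right) \left(-8 + 2 \sqrt{258}\right)}{2 \cdot 8} = - (\frac{1}{2} - \frac{\sqrt{258}}{8}) = - \frac{1}{2} + \frac{\sqrt{258}}{8}$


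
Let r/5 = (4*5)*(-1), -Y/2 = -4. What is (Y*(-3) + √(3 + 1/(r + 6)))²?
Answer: (2256 - √26414)²/8836 ≈ 496.00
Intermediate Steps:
Y = 8 (Y = -2*(-4) = 8)
r = -100 (r = 5*((4*5)*(-1)) = 5*(20*(-1)) = 5*(-20) = -100)
(Y*(-3) + √(3 + 1/(r + 6)))² = (8*(-3) + √(3 + 1/(-100 + 6)))² = (-24 + √(3 + 1/(-94)))² = (-24 + √(3 - 1/94))² = (-24 + √(281/94))² = (-24 + √26414/94)²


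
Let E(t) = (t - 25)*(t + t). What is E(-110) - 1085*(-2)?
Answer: 31870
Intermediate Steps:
E(t) = 2*t*(-25 + t) (E(t) = (-25 + t)*(2*t) = 2*t*(-25 + t))
E(-110) - 1085*(-2) = 2*(-110)*(-25 - 110) - 1085*(-2) = 2*(-110)*(-135) - 1*(-2170) = 29700 + 2170 = 31870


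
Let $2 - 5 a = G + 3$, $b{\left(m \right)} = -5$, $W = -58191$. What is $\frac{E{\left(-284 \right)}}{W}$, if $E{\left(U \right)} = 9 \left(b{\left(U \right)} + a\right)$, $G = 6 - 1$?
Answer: $\frac{93}{96985} \approx 0.00095891$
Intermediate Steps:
$G = 5$ ($G = 6 - 1 = 5$)
$a = - \frac{6}{5}$ ($a = \frac{2}{5} - \frac{5 + 3}{5} = \frac{2}{5} - \frac{8}{5} = - \frac{6}{5} \approx -1.2$)
$E{\left(U \right)} = - \frac{279}{5}$ ($E{\left(U \right)} = 9 \left(-5 - \frac{6}{5}\right) = 9 \left(- \frac{31}{5}\right) = - \frac{279}{5}$)
$\frac{E{\left(-284 \right)}}{W} = - \frac{279}{5 \left(-58191\right)} = \left(- \frac{279}{5}\right) \left(- \frac{1}{58191}\right) = \frac{93}{96985}$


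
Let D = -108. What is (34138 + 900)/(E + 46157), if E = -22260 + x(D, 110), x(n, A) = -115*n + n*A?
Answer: 35038/24437 ≈ 1.4338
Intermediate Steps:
x(n, A) = -115*n + A*n
E = -21720 (E = -22260 - 108*(-115 + 110) = -22260 - 108*(-5) = -22260 + 540 = -21720)
(34138 + 900)/(E + 46157) = (34138 + 900)/(-21720 + 46157) = 35038/24437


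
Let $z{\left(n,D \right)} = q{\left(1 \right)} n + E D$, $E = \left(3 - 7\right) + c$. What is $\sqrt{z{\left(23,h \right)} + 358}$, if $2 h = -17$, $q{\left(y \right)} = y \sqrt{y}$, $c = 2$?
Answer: $\sqrt{398} \approx 19.95$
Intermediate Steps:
$q{\left(y \right)} = y^{\frac{3}{2}}$
$E = -2$ ($E = \left(3 - 7\right) + 2 = -4 + 2 = -2$)
$h = - \frac{17}{2}$ ($h = \frac{1}{2} \left(-17\right) = - \frac{17}{2} \approx -8.5$)
$z{\left(n,D \right)} = n - 2 D$ ($z{\left(n,D \right)} = 1^{\frac{3}{2}} n - 2 D = 1 n - 2 D = n - 2 D$)
$\sqrt{z{\left(23,h \right)} + 358} = \sqrt{\left(23 - -17\right) + 358} = \sqrt{\left(23 + 17\right) + 358} = \sqrt{40 + 358} = \sqrt{398}$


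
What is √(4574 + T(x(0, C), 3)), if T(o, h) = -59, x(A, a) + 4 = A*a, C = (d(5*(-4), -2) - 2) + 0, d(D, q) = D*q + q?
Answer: √4515 ≈ 67.194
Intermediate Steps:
d(D, q) = q + D*q
C = 36 (C = (-2*(1 + 5*(-4)) - 2) + 0 = (-2*(1 - 20) - 2) + 0 = (-2*(-19) - 2) + 0 = (38 - 2) + 0 = 36 + 0 = 36)
x(A, a) = -4 + A*a
√(4574 + T(x(0, C), 3)) = √(4574 - 59) = √4515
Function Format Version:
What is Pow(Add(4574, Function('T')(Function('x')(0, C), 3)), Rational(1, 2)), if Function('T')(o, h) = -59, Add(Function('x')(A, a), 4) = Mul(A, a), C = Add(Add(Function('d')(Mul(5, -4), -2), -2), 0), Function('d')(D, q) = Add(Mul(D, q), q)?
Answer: Pow(4515, Rational(1, 2)) ≈ 67.194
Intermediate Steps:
Function('d')(D, q) = Add(q, Mul(D, q))
C = 36 (C = Add(Add(Mul(-2, Add(1, Mul(5, -4))), -2), 0) = Add(Add(Mul(-2, Add(1, -20)), -2), 0) = Add(Add(Mul(-2, -19), -2), 0) = Add(Add(38, -2), 0) = Add(36, 0) = 36)
Function('x')(A, a) = Add(-4, Mul(A, a))
Pow(Add(4574, Function('T')(Function('x')(0, C), 3)), Rational(1, 2)) = Pow(Add(4574, -59), Rational(1, 2)) = Pow(4515, Rational(1, 2))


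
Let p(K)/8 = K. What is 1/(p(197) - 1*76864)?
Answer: -1/75288 ≈ -1.3282e-5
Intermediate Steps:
p(K) = 8*K
1/(p(197) - 1*76864) = 1/(8*197 - 1*76864) = 1/(1576 - 76864) = 1/(-75288) = -1/75288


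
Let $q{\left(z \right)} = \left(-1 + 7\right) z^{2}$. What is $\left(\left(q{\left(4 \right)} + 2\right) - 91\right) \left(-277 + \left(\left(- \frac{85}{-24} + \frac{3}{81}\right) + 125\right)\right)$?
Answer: $- \frac{224413}{216} \approx -1038.9$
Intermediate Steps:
$q{\left(z \right)} = 6 z^{2}$
$\left(\left(q{\left(4 \right)} + 2\right) - 91\right) \left(-277 + \left(\left(- \frac{85}{-24} + \frac{3}{81}\right) + 125\right)\right) = \left(\left(6 \cdot 4^{2} + 2\right) - 91\right) \left(-277 + \left(\left(- \frac{85}{-24} + \frac{3}{81}\right) + 125\right)\right) = \left(\left(6 \cdot 16 + 2\right) - 91\right) \left(-277 + \left(\left(\left(-85\right) \left(- \frac{1}{24}\right) + 3 \cdot \frac{1}{81}\right) + 125\right)\right) = \left(\left(96 + 2\right) - 91\right) \left(-277 + \left(\left(\frac{85}{24} + \frac{1}{27}\right) + 125\right)\right) = \left(98 - 91\right) \left(-277 + \left(\frac{773}{216} + 125\right)\right) = 7 \left(-277 + \frac{27773}{216}\right) = 7 \left(- \frac{32059}{216}\right) = - \frac{224413}{216}$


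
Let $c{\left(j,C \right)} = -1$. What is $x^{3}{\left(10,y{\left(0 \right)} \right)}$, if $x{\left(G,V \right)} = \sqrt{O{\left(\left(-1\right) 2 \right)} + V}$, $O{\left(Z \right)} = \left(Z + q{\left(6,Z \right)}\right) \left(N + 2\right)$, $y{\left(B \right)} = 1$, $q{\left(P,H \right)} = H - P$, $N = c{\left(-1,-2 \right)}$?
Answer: $- 27 i \approx - 27.0 i$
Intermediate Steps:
$N = -1$
$O{\left(Z \right)} = -6 + 2 Z$ ($O{\left(Z \right)} = \left(Z + \left(Z - 6\right)\right) \left(-1 + 2\right) = \left(Z + \left(Z - 6\right)\right) 1 = \left(Z + \left(-6 + Z\right)\right) 1 = \left(-6 + 2 Z\right) 1 = -6 + 2 Z$)
$x{\left(G,V \right)} = \sqrt{-10 + V}$ ($x{\left(G,V \right)} = \sqrt{\left(-6 + 2 \left(\left(-1\right) 2\right)\right) + V} = \sqrt{\left(-6 + 2 \left(-2\right)\right) + V} = \sqrt{\left(-6 - 4\right) + V} = \sqrt{-10 + V}$)
$x^{3}{\left(10,y{\left(0 \right)} \right)} = \left(\sqrt{-10 + 1}\right)^{3} = \left(\sqrt{-9}\right)^{3} = \left(3 i\right)^{3} = - 27 i$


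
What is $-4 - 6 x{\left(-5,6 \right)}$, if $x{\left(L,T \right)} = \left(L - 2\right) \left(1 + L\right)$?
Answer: $-172$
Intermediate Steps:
$x{\left(L,T \right)} = \left(1 + L\right) \left(-2 + L\right)$ ($x{\left(L,T \right)} = \left(-2 + L\right) \left(1 + L\right) = \left(1 + L\right) \left(-2 + L\right)$)
$-4 - 6 x{\left(-5,6 \right)} = -4 - 6 \left(-2 + \left(-5\right)^{2} - -5\right) = -4 - 6 \left(-2 + 25 + 5\right) = -4 - 168 = -172$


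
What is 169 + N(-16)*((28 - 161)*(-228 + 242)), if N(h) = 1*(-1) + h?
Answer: 31823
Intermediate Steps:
N(h) = -1 + h
169 + N(-16)*((28 - 161)*(-228 + 242)) = 169 + (-1 - 16)*((28 - 161)*(-228 + 242)) = 169 - (-2261)*14 = 169 - 17*(-1862) = 169 + 31654 = 31823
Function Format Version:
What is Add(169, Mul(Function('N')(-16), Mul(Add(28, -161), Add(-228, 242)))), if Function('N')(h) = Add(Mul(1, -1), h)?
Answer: 31823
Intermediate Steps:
Function('N')(h) = Add(-1, h)
Add(169, Mul(Function('N')(-16), Mul(Add(28, -161), Add(-228, 242)))) = Add(169, Mul(Add(-1, -16), Mul(Add(28, -161), Add(-228, 242)))) = Add(169, Mul(-17, Mul(-133, 14))) = Add(169, Mul(-17, -1862)) = Add(169, 31654) = 31823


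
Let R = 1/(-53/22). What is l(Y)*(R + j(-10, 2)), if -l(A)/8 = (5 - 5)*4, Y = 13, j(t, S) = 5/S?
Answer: 0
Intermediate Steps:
l(A) = 0 (l(A) = -8*(5 - 5)*4 = -0*4 = -8*0 = 0)
R = -22/53 (R = 1/(-53*1/22) = 1/(-53/22) = -22/53 ≈ -0.41509)
l(Y)*(R + j(-10, 2)) = 0*(-22/53 + 5/2) = 0*(221/106) = 0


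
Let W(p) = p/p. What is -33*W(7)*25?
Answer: -825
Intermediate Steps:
W(p) = 1
-33*W(7)*25 = -33*1*25 = -33*25 = -825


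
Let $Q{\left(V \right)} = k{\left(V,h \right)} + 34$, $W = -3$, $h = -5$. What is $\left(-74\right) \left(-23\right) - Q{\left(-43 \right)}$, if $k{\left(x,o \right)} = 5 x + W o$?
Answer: $1868$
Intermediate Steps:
$k{\left(x,o \right)} = - 3 o + 5 x$ ($k{\left(x,o \right)} = 5 x - 3 o = - 3 o + 5 x$)
$Q{\left(V \right)} = 49 + 5 V$ ($Q{\left(V \right)} = \left(\left(-3\right) \left(-5\right) + 5 V\right) + 34 = \left(15 + 5 V\right) + 34 = 49 + 5 V$)
$\left(-74\right) \left(-23\right) - Q{\left(-43 \right)} = \left(-74\right) \left(-23\right) - \left(49 + 5 \left(-43\right)\right) = 1702 - \left(49 - 215\right) = 1702 - -166 = 1702 + 166 = 1868$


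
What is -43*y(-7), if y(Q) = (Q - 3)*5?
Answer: 2150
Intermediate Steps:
y(Q) = -15 + 5*Q (y(Q) = (-3 + Q)*5 = -15 + 5*Q)
-43*y(-7) = -43*(-15 + 5*(-7)) = -43*(-15 - 35) = -43*(-50) = 2150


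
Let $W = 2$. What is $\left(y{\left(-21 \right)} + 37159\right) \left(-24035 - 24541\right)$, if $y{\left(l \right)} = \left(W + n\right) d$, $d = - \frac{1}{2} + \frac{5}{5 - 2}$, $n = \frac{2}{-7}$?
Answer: $-1805132736$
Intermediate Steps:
$n = - \frac{2}{7}$ ($n = 2 \left(- \frac{1}{7}\right) = - \frac{2}{7} \approx -0.28571$)
$d = \frac{7}{6}$ ($d = \left(-1\right) \frac{1}{2} + \frac{5}{3} = - \frac{1}{2} + 5 \cdot \frac{1}{3} = - \frac{1}{2} + \frac{5}{3} = \frac{7}{6} \approx 1.1667$)
$y{\left(l \right)} = 2$ ($y{\left(l \right)} = \left(2 - \frac{2}{7}\right) \frac{7}{6} = \frac{12}{7} \cdot \frac{7}{6} = 2$)
$\left(y{\left(-21 \right)} + 37159\right) \left(-24035 - 24541\right) = \left(2 + 37159\right) \left(-24035 - 24541\right) = 37161 \left(-48576\right) = -1805132736$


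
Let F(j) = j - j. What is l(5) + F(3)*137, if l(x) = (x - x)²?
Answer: 0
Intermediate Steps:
F(j) = 0
l(x) = 0 (l(x) = 0² = 0)
l(5) + F(3)*137 = 0 + 0*137 = 0 + 0 = 0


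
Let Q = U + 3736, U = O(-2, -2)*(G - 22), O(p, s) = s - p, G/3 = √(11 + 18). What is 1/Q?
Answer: 1/3736 ≈ 0.00026767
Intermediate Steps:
G = 3*√29 (G = 3*√(11 + 18) = 3*√29 ≈ 16.155)
U = 0 (U = (-2 - 1*(-2))*(3*√29 - 22) = (-2 + 2)*(-22 + 3*√29) = 0*(-22 + 3*√29) = 0)
Q = 3736 (Q = 0 + 3736 = 3736)
1/Q = 1/3736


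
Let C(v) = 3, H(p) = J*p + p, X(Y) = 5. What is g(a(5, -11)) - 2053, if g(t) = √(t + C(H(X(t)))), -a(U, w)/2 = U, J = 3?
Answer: -2053 + I*√7 ≈ -2053.0 + 2.6458*I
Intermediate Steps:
H(p) = 4*p (H(p) = 3*p + p = 4*p)
a(U, w) = -2*U
g(t) = √(3 + t) (g(t) = √(t + 3) = √(3 + t))
g(a(5, -11)) - 2053 = √(3 - 2*5) - 2053 = √(3 - 10) - 2053 = √(-7) - 2053 = I*√7 - 2053 = -2053 + I*√7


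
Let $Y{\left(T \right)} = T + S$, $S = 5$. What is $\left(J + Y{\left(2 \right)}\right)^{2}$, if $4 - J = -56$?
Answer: $4489$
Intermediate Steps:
$J = 60$ ($J = 4 - -56 = 4 + 56 = 60$)
$Y{\left(T \right)} = 5 + T$ ($Y{\left(T \right)} = T + 5 = 5 + T$)
$\left(J + Y{\left(2 \right)}\right)^{2} = \left(60 + \left(5 + 2\right)\right)^{2} = \left(60 + 7\right)^{2} = 67^{2} = 4489$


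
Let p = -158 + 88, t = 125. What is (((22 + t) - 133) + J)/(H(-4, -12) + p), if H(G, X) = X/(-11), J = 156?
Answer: -935/379 ≈ -2.4670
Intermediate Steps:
p = -70
H(G, X) = -X/11 (H(G, X) = X*(-1/11) = -X/11)
(((22 + t) - 133) + J)/(H(-4, -12) + p) = (((22 + 125) - 133) + 156)/(-1/11*(-12) - 70) = ((147 - 133) + 156)/(12/11 - 70) = (14 + 156)/(-758/11) = 170*(-11/758) = -935/379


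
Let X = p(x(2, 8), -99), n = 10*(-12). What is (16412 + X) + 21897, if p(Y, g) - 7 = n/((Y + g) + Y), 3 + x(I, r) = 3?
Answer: 1264468/33 ≈ 38317.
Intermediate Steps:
x(I, r) = 0 (x(I, r) = -3 + 3 = 0)
n = -120
p(Y, g) = 7 - 120/(g + 2*Y) (p(Y, g) = 7 - 120/((Y + g) + Y) = 7 - 120/(g + 2*Y))
X = 271/33 (X = (-120 + 7*(-99) + 14*0)/(-99 + 2*0) = (-120 - 693 + 0)/(-99 + 0) = -813/(-99) = -1/99*(-813) = 271/33 ≈ 8.2121)
(16412 + X) + 21897 = (16412 + 271/33) + 21897 = 541867/33 + 21897 = 1264468/33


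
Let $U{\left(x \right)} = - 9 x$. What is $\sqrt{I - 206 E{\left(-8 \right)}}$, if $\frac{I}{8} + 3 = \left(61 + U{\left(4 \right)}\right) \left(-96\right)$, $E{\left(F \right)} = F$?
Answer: $26 i \sqrt{26} \approx 132.57 i$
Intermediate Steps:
$I = -19224$ ($I = -24 + 8 \left(61 - 36\right) \left(-96\right) = -24 + 8 \cdot 25 \left(-96\right) = -24 + 8 \left(-2400\right) = -24 - 19200 = -19224$)
$\sqrt{I - 206 E{\left(-8 \right)}} = \sqrt{-19224 - -1648} = \sqrt{-19224 + 1648} = \sqrt{-17576} = 26 i \sqrt{26}$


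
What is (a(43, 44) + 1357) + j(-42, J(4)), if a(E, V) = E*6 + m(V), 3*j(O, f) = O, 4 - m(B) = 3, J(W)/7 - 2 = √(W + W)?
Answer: 1602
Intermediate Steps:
J(W) = 14 + 7*√2*√W (J(W) = 14 + 7*√(W + W) = 14 + 7*√(2*W) = 14 + 7*(√2*√W) = 14 + 7*√2*√W)
m(B) = 1 (m(B) = 4 - 1*3 = 4 - 3 = 1)
j(O, f) = O/3
a(E, V) = 1 + 6*E (a(E, V) = E*6 + 1 = 6*E + 1 = 1 + 6*E)
(a(43, 44) + 1357) + j(-42, J(4)) = ((1 + 6*43) + 1357) + (⅓)*(-42) = ((1 + 258) + 1357) - 14 = (259 + 1357) - 14 = 1616 - 14 = 1602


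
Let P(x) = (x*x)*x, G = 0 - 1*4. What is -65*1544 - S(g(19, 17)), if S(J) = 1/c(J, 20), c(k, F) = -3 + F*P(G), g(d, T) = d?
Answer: -128761879/1283 ≈ -1.0036e+5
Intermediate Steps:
G = -4 (G = 0 - 4 = -4)
P(x) = x³ (P(x) = x²*x = x³)
c(k, F) = -3 - 64*F (c(k, F) = -3 + F*(-4)³ = -3 + F*(-64) = -3 - 64*F)
S(J) = -1/1283 (S(J) = 1/(-3 - 64*20) = 1/(-3 - 1280) = 1/(-1283) = -1/1283)
-65*1544 - S(g(19, 17)) = -65*1544 - 1*(-1/1283) = -100360 + 1/1283 = -128761879/1283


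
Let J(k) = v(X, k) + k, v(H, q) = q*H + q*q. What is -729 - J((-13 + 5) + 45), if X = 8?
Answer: -2431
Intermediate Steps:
v(H, q) = q² + H*q (v(H, q) = H*q + q² = q² + H*q)
J(k) = k + k*(8 + k) (J(k) = k*(8 + k) + k = k + k*(8 + k))
-729 - J((-13 + 5) + 45) = -729 - ((-13 + 5) + 45)*(9 + ((-13 + 5) + 45)) = -729 - (-8 + 45)*(9 + (-8 + 45)) = -729 - 37*(9 + 37) = -729 - 37*46 = -729 - 1*1702 = -729 - 1702 = -2431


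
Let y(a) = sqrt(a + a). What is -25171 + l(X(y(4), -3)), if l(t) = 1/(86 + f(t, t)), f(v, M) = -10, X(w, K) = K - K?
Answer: -1912995/76 ≈ -25171.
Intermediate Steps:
y(a) = sqrt(2)*sqrt(a) (y(a) = sqrt(2*a) = sqrt(2)*sqrt(a))
X(w, K) = 0
l(t) = 1/76 (l(t) = 1/(86 - 10) = 1/76)
-25171 + l(X(y(4), -3)) = -25171 + 1/76 = -1912995/76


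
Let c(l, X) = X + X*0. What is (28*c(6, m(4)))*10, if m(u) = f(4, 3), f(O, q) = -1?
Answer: -280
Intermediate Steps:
m(u) = -1
c(l, X) = X (c(l, X) = X + 0 = X)
(28*c(6, m(4)))*10 = (28*(-1))*10 = -28*10 = -280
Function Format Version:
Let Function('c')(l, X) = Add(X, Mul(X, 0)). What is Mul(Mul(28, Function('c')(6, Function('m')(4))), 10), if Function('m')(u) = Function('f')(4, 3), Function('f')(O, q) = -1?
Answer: -280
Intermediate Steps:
Function('m')(u) = -1
Function('c')(l, X) = X (Function('c')(l, X) = Add(X, 0) = X)
Mul(Mul(28, Function('c')(6, Function('m')(4))), 10) = Mul(Mul(28, -1), 10) = Mul(-28, 10) = -280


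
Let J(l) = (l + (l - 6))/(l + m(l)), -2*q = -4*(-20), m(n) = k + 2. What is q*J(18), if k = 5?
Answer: -48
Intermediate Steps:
m(n) = 7 (m(n) = 5 + 2 = 7)
q = -40 (q = -(-2)*(-20) = -½*80 = -40)
J(l) = (-6 + 2*l)/(7 + l) (J(l) = (l + (l - 6))/(l + 7) = (l + (-6 + l))/(7 + l) = (-6 + 2*l)/(7 + l))
q*J(18) = -80*(-3 + 18)/(7 + 18) = -80*15/25 = -40*6/5 = -48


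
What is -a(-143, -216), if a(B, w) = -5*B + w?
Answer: -499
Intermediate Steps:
a(B, w) = w - 5*B
-a(-143, -216) = -(-216 - 5*(-143)) = -(-216 + 715) = -1*499 = -499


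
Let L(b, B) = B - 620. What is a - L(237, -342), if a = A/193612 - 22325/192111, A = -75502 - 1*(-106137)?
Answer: 35783148057169/37194994932 ≈ 962.04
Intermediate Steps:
L(b, B) = -620 + B
A = 30635 (A = -75502 + 106137 = 30635)
a = 1562932585/37194994932 (a = 30635/193612 - 22325/192111 = 1562932585/37194994932 ≈ 0.042020)
a - L(237, -342) = 1562932585/37194994932 - (-620 - 342) = 1562932585/37194994932 - 1*(-962) = 1562932585/37194994932 + 962 = 35783148057169/37194994932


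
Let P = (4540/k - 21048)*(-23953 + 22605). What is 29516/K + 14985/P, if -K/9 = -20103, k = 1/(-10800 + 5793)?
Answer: 100586933603711/616575336530832 ≈ 0.16314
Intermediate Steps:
k = -1/5007 (k = 1/(-5007) = -1/5007 ≈ -0.00019972)
K = 180927 (K = -9*(-20103) = 180927)
P = 30670812144 (P = (4540/(-1/5007) - 21048)*(-23953 + 22605) = (4540*(-5007) - 21048)*(-1348) = (-22731780 - 21048)*(-1348) = -22752828*(-1348) = 30670812144)
29516/K + 14985/P = 29516/180927 + 14985/30670812144 = 29516*(1/180927) + 14985*(1/30670812144) = 29516/180927 + 1665/3407868016 = 100586933603711/616575336530832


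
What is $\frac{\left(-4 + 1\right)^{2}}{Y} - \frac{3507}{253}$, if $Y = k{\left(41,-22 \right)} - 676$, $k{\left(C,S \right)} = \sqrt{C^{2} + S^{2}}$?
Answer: $- \frac{1596561429}{115067183} - \frac{9 \sqrt{2165}}{454811} \approx -13.876$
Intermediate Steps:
$Y = -676 + \sqrt{2165}$ ($Y = \sqrt{41^{2} + \left(-22\right)^{2}} - 676 = \sqrt{1681 + 484} - 676 = \sqrt{2165} - 676 = -676 + \sqrt{2165} \approx -629.47$)
$\frac{\left(-4 + 1\right)^{2}}{Y} - \frac{3507}{253} = \frac{\left(-4 + 1\right)^{2}}{-676 + \sqrt{2165}} - \frac{3507}{253} = \frac{\left(-3\right)^{2}}{-676 + \sqrt{2165}} - \frac{3507}{253} = \frac{9}{-676 + \sqrt{2165}} - \frac{3507}{253} = - \frac{3507}{253} + \frac{9}{-676 + \sqrt{2165}}$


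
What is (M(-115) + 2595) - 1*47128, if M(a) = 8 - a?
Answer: -44410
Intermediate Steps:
(M(-115) + 2595) - 1*47128 = ((8 - 1*(-115)) + 2595) - 1*47128 = ((8 + 115) + 2595) - 47128 = (123 + 2595) - 47128 = 2718 - 47128 = -44410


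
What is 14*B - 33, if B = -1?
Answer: -47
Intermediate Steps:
14*B - 33 = 14*(-1) - 33 = -14 - 33 = -47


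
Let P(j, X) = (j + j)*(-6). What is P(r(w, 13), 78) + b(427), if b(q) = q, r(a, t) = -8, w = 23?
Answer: 523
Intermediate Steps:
P(j, X) = -12*j (P(j, X) = (2*j)*(-6) = -12*j)
P(r(w, 13), 78) + b(427) = -12*(-8) + 427 = 96 + 427 = 523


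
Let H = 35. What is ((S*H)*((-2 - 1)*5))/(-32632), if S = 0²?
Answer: 0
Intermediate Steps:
S = 0
((S*H)*((-2 - 1)*5))/(-32632) = ((0*35)*((-2 - 1)*5))/(-32632) = (0*(-3*5))*(-1/32632) = (0*(-15))*(-1/32632) = 0*(-1/32632) = 0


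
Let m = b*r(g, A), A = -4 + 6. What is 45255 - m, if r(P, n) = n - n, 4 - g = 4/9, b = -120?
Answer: 45255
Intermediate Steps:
A = 2
g = 32/9 (g = 4 - 4/9 = 32/9 ≈ 3.5556)
r(P, n) = 0
m = 0 (m = -120*0 = 0)
45255 - m = 45255 - 1*0 = 45255 + 0 = 45255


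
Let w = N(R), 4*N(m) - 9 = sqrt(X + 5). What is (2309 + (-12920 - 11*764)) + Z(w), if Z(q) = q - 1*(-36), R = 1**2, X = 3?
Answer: -75907/4 + sqrt(2)/2 ≈ -18976.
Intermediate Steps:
R = 1
N(m) = 9/4 + sqrt(2)/2 (N(m) = 9/4 + sqrt(3 + 5)/4 = 9/4 + sqrt(8)/4 = 9/4 + (2*sqrt(2))/4 = 9/4 + sqrt(2)/2)
w = 9/4 + sqrt(2)/2 ≈ 2.9571
Z(q) = 36 + q (Z(q) = q + 36 = 36 + q)
(2309 + (-12920 - 11*764)) + Z(w) = (2309 + (-12920 - 11*764)) + (36 + (9/4 + sqrt(2)/2)) = (2309 + (-12920 - 1*8404)) + (153/4 + sqrt(2)/2) = (2309 + (-12920 - 8404)) + (153/4 + sqrt(2)/2) = (2309 - 21324) + (153/4 + sqrt(2)/2) = -19015 + (153/4 + sqrt(2)/2) = -75907/4 + sqrt(2)/2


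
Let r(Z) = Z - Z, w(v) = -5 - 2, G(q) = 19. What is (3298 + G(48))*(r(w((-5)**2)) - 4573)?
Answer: -15168641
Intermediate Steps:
w(v) = -7
r(Z) = 0
(3298 + G(48))*(r(w((-5)**2)) - 4573) = (3298 + 19)*(0 - 4573) = 3317*(-4573) = -15168641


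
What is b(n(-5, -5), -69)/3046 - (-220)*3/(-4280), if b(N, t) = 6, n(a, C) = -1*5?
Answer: -49617/325922 ≈ -0.15224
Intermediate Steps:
n(a, C) = -5
b(n(-5, -5), -69)/3046 - (-220)*3/(-4280) = 6/3046 - (-220)*3/(-4280) = 6*(1/3046) - 1*(-660)*(-1/4280) = 3/1523 + 660*(-1/4280) = 3/1523 - 33/214 = -49617/325922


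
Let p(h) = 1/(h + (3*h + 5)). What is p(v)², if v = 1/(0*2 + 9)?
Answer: 81/2401 ≈ 0.033736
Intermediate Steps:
v = ⅑ (v = 1/(0 + 9) = 1/9 = ⅑ ≈ 0.11111)
p(h) = 1/(5 + 4*h) (p(h) = 1/(h + (5 + 3*h)) = 1/(5 + 4*h))
p(v)² = (1/(5 + 4*(⅑)))² = (1/(5 + 4/9))² = (1/(49/9))² = (9/49)² = 81/2401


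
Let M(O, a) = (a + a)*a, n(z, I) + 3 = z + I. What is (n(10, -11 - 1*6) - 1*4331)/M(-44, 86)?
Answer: -4341/14792 ≈ -0.29347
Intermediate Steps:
n(z, I) = -3 + I + z (n(z, I) = -3 + (z + I) = -3 + (I + z) = -3 + I + z)
M(O, a) = 2*a² (M(O, a) = (2*a)*a = 2*a²)
(n(10, -11 - 1*6) - 1*4331)/M(-44, 86) = ((-3 + (-11 - 1*6) + 10) - 1*4331)/((2*86²)) = ((-3 + (-11 - 6) + 10) - 4331)/((2*7396)) = ((-3 - 17 + 10) - 4331)/14792 = (-10 - 4331)*(1/14792) = -4341*1/14792 = -4341/14792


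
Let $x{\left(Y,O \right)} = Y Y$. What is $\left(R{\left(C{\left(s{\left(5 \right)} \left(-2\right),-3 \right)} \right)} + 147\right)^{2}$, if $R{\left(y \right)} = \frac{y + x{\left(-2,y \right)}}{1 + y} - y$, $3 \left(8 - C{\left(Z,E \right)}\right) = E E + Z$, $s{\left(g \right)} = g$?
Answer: $\frac{138274081}{7056} \approx 19597.0$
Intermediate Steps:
$x{\left(Y,O \right)} = Y^{2}$
$C{\left(Z,E \right)} = 8 - \frac{Z}{3} - \frac{E^{2}}{3}$ ($C{\left(Z,E \right)} = 8 - \frac{E E + Z}{3} = 8 - \frac{E^{2} + Z}{3} = 8 - \frac{Z + E^{2}}{3} = 8 - \left(\frac{Z}{3} + \frac{E^{2}}{3}\right) = 8 - \frac{Z}{3} - \frac{E^{2}}{3}$)
$R{\left(y \right)} = - y + \frac{4 + y}{1 + y}$ ($R{\left(y \right)} = \frac{y + \left(-2\right)^{2}}{1 + y} - y = \frac{y + 4}{1 + y} - y = \frac{4 + y}{1 + y} - y = - y + \frac{4 + y}{1 + y}$)
$\left(R{\left(C{\left(s{\left(5 \right)} \left(-2\right),-3 \right)} \right)} + 147\right)^{2} = \left(\frac{4 - \left(8 - \frac{5 \left(-2\right)}{3} - \frac{\left(-3\right)^{2}}{3}\right)^{2}}{1 - \left(-8 + 3 + \frac{1}{3} \cdot 5 \left(-2\right)\right)} + 147\right)^{2} = \left(\frac{4 - \left(8 - - \frac{10}{3} - 3\right)^{2}}{1 - - \frac{25}{3}} + 147\right)^{2} = \left(\frac{4 - \left(8 + \frac{10}{3} - 3\right)^{2}}{1 + \left(8 + \frac{10}{3} - 3\right)} + 147\right)^{2} = \left(\frac{4 - \left(\frac{25}{3}\right)^{2}}{1 + \frac{25}{3}} + 147\right)^{2} = \left(\frac{4 - \frac{625}{9}}{\frac{28}{3}} + 147\right)^{2} = \left(\frac{3 \left(4 - \frac{625}{9}\right)}{28} + 147\right)^{2} = \left(\frac{3}{28} \left(- \frac{589}{9}\right) + 147\right)^{2} = \left(- \frac{589}{84} + 147\right)^{2} = \left(\frac{11759}{84}\right)^{2} = \frac{138274081}{7056}$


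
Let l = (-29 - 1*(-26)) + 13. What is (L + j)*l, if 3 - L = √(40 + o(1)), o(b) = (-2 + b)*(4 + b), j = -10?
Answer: -70 - 10*√35 ≈ -129.16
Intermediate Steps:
l = 10 (l = (-29 + 26) + 13 = -3 + 13 = 10)
L = 3 - √35 (L = 3 - √(40 + (-8 + 1² + 2*1)) = 3 - √(40 + (-8 + 1 + 2)) = 3 - √(40 - 5) = 3 - √35 ≈ -2.9161)
(L + j)*l = ((3 - √35) - 10)*10 = (-7 - √35)*10 = -70 - 10*√35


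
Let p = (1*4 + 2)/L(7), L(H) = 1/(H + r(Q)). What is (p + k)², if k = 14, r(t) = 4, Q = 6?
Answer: 6400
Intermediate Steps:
L(H) = 1/(4 + H) (L(H) = 1/(H + 4) = 1/(4 + H))
p = 66 (p = (1*4 + 2)/(1/(4 + 7)) = (4 + 2)/(1/11) = 6/(1/11) = 6*11 = 66)
(p + k)² = (66 + 14)² = 80² = 6400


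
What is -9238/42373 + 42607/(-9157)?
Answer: -1889978777/388009561 ≈ -4.8710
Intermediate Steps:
-9238/42373 + 42607/(-9157) = -9238*1/42373 + 42607*(-1/9157) = -9238/42373 - 42607/9157 = -1889978777/388009561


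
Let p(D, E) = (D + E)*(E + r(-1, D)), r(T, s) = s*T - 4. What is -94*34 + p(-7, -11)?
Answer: -3052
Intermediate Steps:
r(T, s) = -4 + T*s (r(T, s) = T*s - 4 = -4 + T*s)
p(D, E) = (D + E)*(-4 + E - D) (p(D, E) = (D + E)*(E + (-4 - D)) = (D + E)*(-4 + E - D))
-94*34 + p(-7, -11) = -94*34 + ((-11)² - 1*(-7)² - 4*(-7) - 4*(-11)) = -3196 + (121 - 1*49 + 28 + 44) = -3196 + (121 - 49 + 28 + 44) = -3196 + 144 = -3052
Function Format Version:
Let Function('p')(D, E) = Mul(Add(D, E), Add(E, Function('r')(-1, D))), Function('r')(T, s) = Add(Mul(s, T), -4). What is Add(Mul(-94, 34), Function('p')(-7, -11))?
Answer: -3052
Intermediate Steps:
Function('r')(T, s) = Add(-4, Mul(T, s)) (Function('r')(T, s) = Add(Mul(T, s), -4) = Add(-4, Mul(T, s)))
Function('p')(D, E) = Mul(Add(D, E), Add(-4, E, Mul(-1, D))) (Function('p')(D, E) = Mul(Add(D, E), Add(E, Add(-4, Mul(-1, D)))) = Mul(Add(D, E), Add(-4, E, Mul(-1, D))))
Add(Mul(-94, 34), Function('p')(-7, -11)) = Add(Mul(-94, 34), Add(Pow(-11, 2), Mul(-1, Pow(-7, 2)), Mul(-4, -7), Mul(-4, -11))) = Add(-3196, Add(121, Mul(-1, 49), 28, 44)) = Add(-3196, Add(121, -49, 28, 44)) = Add(-3196, 144) = -3052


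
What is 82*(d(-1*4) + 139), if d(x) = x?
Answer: 11070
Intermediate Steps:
82*(d(-1*4) + 139) = 82*(-1*4 + 139) = 82*(-4 + 139) = 82*135 = 11070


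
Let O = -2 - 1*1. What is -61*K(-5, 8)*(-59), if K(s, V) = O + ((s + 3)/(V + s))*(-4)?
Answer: -3599/3 ≈ -1199.7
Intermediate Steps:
O = -3 (O = -2 - 1 = -3)
K(s, V) = -3 - 4*(3 + s)/(V + s) (K(s, V) = -3 + ((s + 3)/(V + s))*(-4) = -3 + ((3 + s)/(V + s))*(-4) = -3 - 4*(3 + s)/(V + s))
-61*K(-5, 8)*(-59) = -61*(-12 - 7*(-5) - 3*8)/(8 - 5)*(-59) = -61*(-12 + 35 - 24)/3*(-59) = -61*(-1)/3*(-59) = -61*(-⅓)*(-59) = (61/3)*(-59) = -3599/3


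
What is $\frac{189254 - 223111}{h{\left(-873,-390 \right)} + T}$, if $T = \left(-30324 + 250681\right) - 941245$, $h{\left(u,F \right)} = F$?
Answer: $\frac{33857}{721278} \approx 0.04694$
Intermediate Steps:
$T = -720888$ ($T = 220357 - 941245 = -720888$)
$\frac{189254 - 223111}{h{\left(-873,-390 \right)} + T} = \frac{189254 - 223111}{-390 - 720888} = - \frac{33857}{-721278} = \left(-33857\right) \left(- \frac{1}{721278}\right) = \frac{33857}{721278}$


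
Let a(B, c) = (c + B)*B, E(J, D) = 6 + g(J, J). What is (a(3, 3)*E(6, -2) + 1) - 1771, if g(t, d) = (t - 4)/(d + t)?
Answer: -1659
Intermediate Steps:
g(t, d) = (-4 + t)/(d + t)
E(J, D) = 6 + (-4 + J)/(2*J) (E(J, D) = 6 + (-4 + J)/(J + J) = 6 + (-4 + J)/((2*J)) = 6 + (1/(2*J))*(-4 + J) = 6 + (-4 + J)/(2*J))
a(B, c) = B*(B + c) (a(B, c) = (B + c)*B = B*(B + c))
(a(3, 3)*E(6, -2) + 1) - 1771 = ((3*(3 + 3))*(13/2 - 2/6) + 1) - 1771 = ((3*6)*(13/2 - 2*⅙) + 1) - 1771 = (18*(13/2 - ⅓) + 1) - 1771 = (18*(37/6) + 1) - 1771 = (111 + 1) - 1771 = 112 - 1771 = -1659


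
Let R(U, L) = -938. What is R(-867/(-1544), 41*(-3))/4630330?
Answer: -469/2315165 ≈ -0.00020258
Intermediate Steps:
R(-867/(-1544), 41*(-3))/4630330 = -938/4630330 = -938*1/4630330 = -469/2315165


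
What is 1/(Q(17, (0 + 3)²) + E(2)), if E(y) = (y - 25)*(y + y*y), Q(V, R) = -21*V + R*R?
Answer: -1/414 ≈ -0.0024155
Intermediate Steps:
Q(V, R) = R² - 21*V (Q(V, R) = -21*V + R² = R² - 21*V)
E(y) = (-25 + y)*(y + y²)
1/(Q(17, (0 + 3)²) + E(2)) = 1/((((0 + 3)²)² - 21*17) + 2*(-25 + 2² - 24*2)) = 1/(((3²)² - 357) + 2*(-25 + 4 - 48)) = 1/((9² - 357) + 2*(-69)) = 1/((81 - 357) - 138) = 1/(-276 - 138) = 1/(-414) = -1/414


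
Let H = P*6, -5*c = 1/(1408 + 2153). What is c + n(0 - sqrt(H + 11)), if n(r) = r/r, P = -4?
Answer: 17804/17805 ≈ 0.99994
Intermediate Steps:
c = -1/17805 (c = -1/(5*(1408 + 2153)) = -1/5/3561 = -1/5*1/3561 = -1/17805 ≈ -5.6164e-5)
H = -24 (H = -4*6 = -24)
n(r) = 1
c + n(0 - sqrt(H + 11)) = -1/17805 + 1 = 17804/17805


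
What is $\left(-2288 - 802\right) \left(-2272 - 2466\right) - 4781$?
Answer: $14635639$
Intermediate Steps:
$\left(-2288 - 802\right) \left(-2272 - 2466\right) - 4781 = \left(-3090\right) \left(-4738\right) - 4781 = 14640420 - 4781 = 14635639$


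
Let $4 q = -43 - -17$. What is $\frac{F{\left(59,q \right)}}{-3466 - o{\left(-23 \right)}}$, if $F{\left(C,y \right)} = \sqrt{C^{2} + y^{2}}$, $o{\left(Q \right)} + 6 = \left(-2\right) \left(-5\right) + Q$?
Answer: $- \frac{\sqrt{14093}}{6894} \approx -0.01722$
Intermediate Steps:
$o{\left(Q \right)} = 4 + Q$ ($o{\left(Q \right)} = -6 + \left(\left(-2\right) \left(-5\right) + Q\right) = -6 + \left(10 + Q\right) = 4 + Q$)
$q = - \frac{13}{2}$ ($q = \frac{-43 - -17}{4} = \frac{-43 + 17}{4} = \frac{1}{4} \left(-26\right) = - \frac{13}{2} \approx -6.5$)
$\frac{F{\left(59,q \right)}}{-3466 - o{\left(-23 \right)}} = \frac{\sqrt{59^{2} + \left(- \frac{13}{2}\right)^{2}}}{-3466 - \left(4 - 23\right)} = \frac{\sqrt{3481 + \frac{169}{4}}}{-3466 - -19} = \frac{\sqrt{\frac{14093}{4}}}{-3466 + 19} = \frac{\frac{1}{2} \sqrt{14093}}{-3447} = \frac{\sqrt{14093}}{2} \left(- \frac{1}{3447}\right) = - \frac{\sqrt{14093}}{6894}$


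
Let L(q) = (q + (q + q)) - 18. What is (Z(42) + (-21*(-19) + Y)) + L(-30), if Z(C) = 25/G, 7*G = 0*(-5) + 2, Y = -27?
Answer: 703/2 ≈ 351.50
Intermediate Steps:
G = 2/7 (G = (0*(-5) + 2)/7 = (0 + 2)/7 = (⅐)*2 = 2/7 ≈ 0.28571)
Z(C) = 175/2 (Z(C) = 25/(2/7) = 25*(7/2) = 175/2)
L(q) = -18 + 3*q (L(q) = (q + 2*q) - 18 = 3*q - 18 = -18 + 3*q)
(Z(42) + (-21*(-19) + Y)) + L(-30) = (175/2 + (-21*(-19) - 27)) + (-18 + 3*(-30)) = (175/2 + (399 - 27)) + (-18 - 90) = (175/2 + 372) - 108 = 919/2 - 108 = 703/2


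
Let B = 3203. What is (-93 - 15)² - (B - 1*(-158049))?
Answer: -149588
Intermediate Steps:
(-93 - 15)² - (B - 1*(-158049)) = (-93 - 15)² - (3203 - 1*(-158049)) = (-108)² - (3203 + 158049) = 11664 - 1*161252 = 11664 - 161252 = -149588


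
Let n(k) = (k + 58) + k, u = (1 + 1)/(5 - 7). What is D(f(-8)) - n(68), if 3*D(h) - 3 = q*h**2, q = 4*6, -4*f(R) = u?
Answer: -385/2 ≈ -192.50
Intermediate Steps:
u = -1 (u = 2/(-2) = 2*(-1/2) = -1)
f(R) = 1/4 (f(R) = -1/4*(-1) = 1/4)
n(k) = 58 + 2*k (n(k) = (58 + k) + k = 58 + 2*k)
q = 24
D(h) = 1 + 8*h**2 (D(h) = 1 + (24*h**2)/3 = 1 + 8*h**2)
D(f(-8)) - n(68) = (1 + 8*(1/4)**2) - (58 + 2*68) = (1 + 8*(1/16)) - (58 + 136) = (1 + 1/2) - 1*194 = 3/2 - 194 = -385/2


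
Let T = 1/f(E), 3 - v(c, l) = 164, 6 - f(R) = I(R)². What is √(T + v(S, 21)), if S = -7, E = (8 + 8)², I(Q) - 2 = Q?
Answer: I*√713224812162/66558 ≈ 12.689*I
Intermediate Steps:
I(Q) = 2 + Q
E = 256 (E = 16² = 256)
f(R) = 6 - (2 + R)²
v(c, l) = -161 (v(c, l) = 3 - 1*164 = 3 - 164 = -161)
T = -1/66558 (T = 1/(6 - (2 + 256)²) = 1/(6 - 1*258²) = 1/(6 - 1*66564) = 1/(6 - 66564) = 1/(-66558) = -1/66558 ≈ -1.5024e-5)
√(T + v(S, 21)) = √(-1/66558 - 161) = √(-10715839/66558) = I*√713224812162/66558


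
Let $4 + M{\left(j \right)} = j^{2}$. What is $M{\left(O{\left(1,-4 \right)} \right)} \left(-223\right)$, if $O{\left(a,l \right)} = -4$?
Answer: $-2676$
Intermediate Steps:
$M{\left(j \right)} = -4 + j^{2}$
$M{\left(O{\left(1,-4 \right)} \right)} \left(-223\right) = \left(-4 + \left(-4\right)^{2}\right) \left(-223\right) = \left(-4 + 16\right) \left(-223\right) = 12 \left(-223\right) = -2676$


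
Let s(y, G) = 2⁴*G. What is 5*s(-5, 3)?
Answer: 240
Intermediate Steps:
s(y, G) = 16*G
5*s(-5, 3) = 5*(16*3) = 5*48 = 240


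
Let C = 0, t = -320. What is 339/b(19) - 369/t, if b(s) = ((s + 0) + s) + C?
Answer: 61251/6080 ≈ 10.074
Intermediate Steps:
b(s) = 2*s (b(s) = ((s + 0) + s) + 0 = (s + s) + 0 = 2*s + 0 = 2*s)
339/b(19) - 369/t = 339/((2*19)) - 369/(-320) = 339/38 - 369*(-1/320) = 339*(1/38) + 369/320 = 339/38 + 369/320 = 61251/6080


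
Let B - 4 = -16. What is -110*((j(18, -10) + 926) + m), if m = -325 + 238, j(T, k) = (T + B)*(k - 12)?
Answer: -77770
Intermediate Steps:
B = -12 (B = 4 - 16 = -12)
j(T, k) = (-12 + T)*(-12 + k) (j(T, k) = (T - 12)*(k - 12) = (-12 + T)*(-12 + k))
m = -87
-110*((j(18, -10) + 926) + m) = -110*(((144 - 12*18 - 12*(-10) + 18*(-10)) + 926) - 87) = -110*(((144 - 216 + 120 - 180) + 926) - 87) = -110*((-132 + 926) - 87) = -110*(794 - 87) = -110*707 = -77770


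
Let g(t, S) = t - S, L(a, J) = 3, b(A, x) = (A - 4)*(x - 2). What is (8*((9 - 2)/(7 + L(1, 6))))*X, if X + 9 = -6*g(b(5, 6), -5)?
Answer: -1764/5 ≈ -352.80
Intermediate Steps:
b(A, x) = (-4 + A)*(-2 + x)
X = -63 (X = -9 - 6*((8 - 4*6 - 2*5 + 5*6) - 1*(-5)) = -9 - 6*((8 - 24 - 10 + 30) + 5) = -9 - 6*(4 + 5) = -9 - 6*9 = -9 - 54 = -63)
(8*((9 - 2)/(7 + L(1, 6))))*X = (8*((9 - 2)/(7 + 3)))*(-63) = (8*(7/10))*(-63) = (28/5)*(-63) = -1764/5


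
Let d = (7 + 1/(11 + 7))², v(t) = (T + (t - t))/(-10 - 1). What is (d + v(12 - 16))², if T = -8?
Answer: 32403960121/12702096 ≈ 2551.1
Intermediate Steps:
v(t) = 8/11 (v(t) = (-8 + (t - t))/(-10 - 1) = (-8 + 0)/(-11) = -8*(-1/11) = 8/11)
d = 16129/324 (d = (7 + 1/18)² = (127/18)² = 16129/324 ≈ 49.781)
(d + v(12 - 16))² = (16129/324 + 8/11)² = (180011/3564)² = 32403960121/12702096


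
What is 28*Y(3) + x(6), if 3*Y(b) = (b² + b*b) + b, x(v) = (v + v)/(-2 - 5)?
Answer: 1360/7 ≈ 194.29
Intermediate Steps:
x(v) = -2*v/7 (x(v) = (2*v)/(-7) = (2*v)*(-⅐) = -2*v/7)
Y(b) = b/3 + 2*b²/3 (Y(b) = ((b² + b*b) + b)/3 = ((b² + b²) + b)/3 = (2*b² + b)/3 = (b + 2*b²)/3 = b/3 + 2*b²/3)
28*Y(3) + x(6) = 28*((⅓)*3*(1 + 2*3)) - 2/7*6 = 28*((⅓)*3*(1 + 6)) - 12/7 = 28*((⅓)*3*7) - 12/7 = 28*7 - 12/7 = 196 - 12/7 = 1360/7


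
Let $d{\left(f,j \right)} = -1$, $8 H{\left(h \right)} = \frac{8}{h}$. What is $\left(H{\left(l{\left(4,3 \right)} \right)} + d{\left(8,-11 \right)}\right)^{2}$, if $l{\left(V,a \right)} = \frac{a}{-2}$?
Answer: $\frac{25}{9} \approx 2.7778$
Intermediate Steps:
$l{\left(V,a \right)} = - \frac{a}{2}$ ($l{\left(V,a \right)} = a \left(- \frac{1}{2}\right) = - \frac{a}{2}$)
$H{\left(h \right)} = \frac{1}{h}$ ($H{\left(h \right)} = \frac{8 \frac{1}{h}}{8} = \frac{1}{h}$)
$\left(H{\left(l{\left(4,3 \right)} \right)} + d{\left(8,-11 \right)}\right)^{2} = \left(\frac{1}{\left(- \frac{1}{2}\right) 3} - 1\right)^{2} = \left(\frac{1}{- \frac{3}{2}} - 1\right)^{2} = \left(- \frac{2}{3} - 1\right)^{2} = \left(- \frac{5}{3}\right)^{2} = \frac{25}{9}$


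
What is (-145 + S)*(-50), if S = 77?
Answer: 3400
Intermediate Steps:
(-145 + S)*(-50) = (-145 + 77)*(-50) = -68*(-50) = 3400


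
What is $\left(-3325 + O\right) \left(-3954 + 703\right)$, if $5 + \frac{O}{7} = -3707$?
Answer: $95283559$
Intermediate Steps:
$O = -25984$ ($O = -35 + 7 \left(-3707\right) = -35 - 25949 = -25984$)
$\left(-3325 + O\right) \left(-3954 + 703\right) = \left(-3325 - 25984\right) \left(-3954 + 703\right) = \left(-29309\right) \left(-3251\right) = 95283559$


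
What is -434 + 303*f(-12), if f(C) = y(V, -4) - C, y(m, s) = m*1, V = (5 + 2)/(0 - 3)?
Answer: 2495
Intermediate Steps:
V = -7/3 (V = 7/(-3) = 7*(-⅓) = -7/3 ≈ -2.3333)
y(m, s) = m
f(C) = -7/3 - C
-434 + 303*f(-12) = -434 + 303*(-7/3 - 1*(-12)) = -434 + 303*(-7/3 + 12) = -434 + 303*(29/3) = -434 + 2929 = 2495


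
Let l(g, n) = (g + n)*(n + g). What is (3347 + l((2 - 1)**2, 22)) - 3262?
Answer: 614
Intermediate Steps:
l(g, n) = (g + n)**2 (l(g, n) = (g + n)*(g + n) = (g + n)**2)
(3347 + l((2 - 1)**2, 22)) - 3262 = (3347 + ((2 - 1)**2 + 22)**2) - 3262 = (3347 + (1**2 + 22)**2) - 3262 = (3347 + (1 + 22)**2) - 3262 = (3347 + 23**2) - 3262 = (3347 + 529) - 3262 = 3876 - 3262 = 614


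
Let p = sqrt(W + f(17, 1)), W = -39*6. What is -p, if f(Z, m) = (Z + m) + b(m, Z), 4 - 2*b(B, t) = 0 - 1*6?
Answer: -I*sqrt(211) ≈ -14.526*I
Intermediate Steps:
b(B, t) = 5 (b(B, t) = 2 - (0 - 1*6)/2 = 2 - (0 - 6)/2 = 2 - 1/2*(-6) = 2 + 3 = 5)
f(Z, m) = 5 + Z + m (f(Z, m) = (Z + m) + 5 = 5 + Z + m)
W = -234
p = I*sqrt(211) (p = sqrt(-234 + (5 + 17 + 1)) = sqrt(-234 + 23) = sqrt(-211) = I*sqrt(211) ≈ 14.526*I)
-p = -I*sqrt(211)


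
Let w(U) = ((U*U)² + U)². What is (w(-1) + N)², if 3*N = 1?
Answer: ⅑ ≈ 0.11111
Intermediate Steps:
N = ⅓ (N = (⅓)*1 = ⅓ ≈ 0.33333)
w(U) = (U + U⁴)² (w(U) = ((U²)² + U)² = (U⁴ + U)² = (U + U⁴)²)
(w(-1) + N)² = ((-1)²*(1 + (-1)³)² + ⅓)² = (1*(1 - 1)² + ⅓)² = (1*0² + ⅓)² = (1*0 + ⅓)² = (0 + ⅓)² = (⅓)² = ⅑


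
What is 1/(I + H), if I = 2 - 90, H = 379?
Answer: 1/291 ≈ 0.0034364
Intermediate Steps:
I = -88
1/(I + H) = 1/(-88 + 379) = 1/291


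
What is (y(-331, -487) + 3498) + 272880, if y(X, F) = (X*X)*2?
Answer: 495500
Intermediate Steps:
y(X, F) = 2*X² (y(X, F) = X²*2 = 2*X²)
(y(-331, -487) + 3498) + 272880 = (2*(-331)² + 3498) + 272880 = (2*109561 + 3498) + 272880 = (219122 + 3498) + 272880 = 222620 + 272880 = 495500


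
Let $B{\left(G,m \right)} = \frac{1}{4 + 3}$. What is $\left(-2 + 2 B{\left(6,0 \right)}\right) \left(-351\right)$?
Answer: $\frac{4212}{7} \approx 601.71$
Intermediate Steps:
$B{\left(G,m \right)} = \frac{1}{7}$
$\left(-2 + 2 B{\left(6,0 \right)}\right) \left(-351\right) = \left(-2 + 2 \cdot \frac{1}{7}\right) \left(-351\right) = \left(-2 + \frac{2}{7}\right) \left(-351\right) = \left(- \frac{12}{7}\right) \left(-351\right) = \frac{4212}{7}$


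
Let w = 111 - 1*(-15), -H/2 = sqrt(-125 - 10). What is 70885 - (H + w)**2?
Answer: 55549 + 1512*I*sqrt(15) ≈ 55549.0 + 5856.0*I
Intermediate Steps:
H = -6*I*sqrt(15) (H = -2*sqrt(-125 - 10) = -6*I*sqrt(15) ≈ -23.238*I)
w = 126 (w = 111 + 15 = 126)
70885 - (H + w)**2 = 70885 - (-6*I*sqrt(15) + 126)**2 = 70885 - (126 - 6*I*sqrt(15))**2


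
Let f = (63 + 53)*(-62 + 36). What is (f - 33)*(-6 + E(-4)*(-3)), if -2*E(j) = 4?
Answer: 0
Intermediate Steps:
f = -3016 (f = 116*(-26) = -3016)
E(j) = -2 (E(j) = -1/2*4 = -2)
(f - 33)*(-6 + E(-4)*(-3)) = (-3016 - 33)*(-6 - 2*(-3)) = -3049*(-6 + 6) = -3049*0 = 0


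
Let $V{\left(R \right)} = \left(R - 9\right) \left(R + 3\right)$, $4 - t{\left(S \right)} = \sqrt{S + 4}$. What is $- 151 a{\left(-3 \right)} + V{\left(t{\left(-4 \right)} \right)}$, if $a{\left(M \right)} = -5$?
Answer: $720$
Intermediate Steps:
$t{\left(S \right)} = 4 - \sqrt{4 + S}$ ($t{\left(S \right)} = 4 - \sqrt{S + 4} = 4 - \sqrt{4 + S}$)
$V{\left(R \right)} = \left(-9 + R\right) \left(3 + R\right)$
$- 151 a{\left(-3 \right)} + V{\left(t{\left(-4 \right)} \right)} = \left(-151\right) \left(-5\right) - \left(27 - \left(4 - \sqrt{4 - 4}\right)^{2} + 6 \left(4 - \sqrt{4 - 4}\right)\right) = 755 - \left(27 - \left(4 - \sqrt{0}\right)^{2} + 6 \left(4 - \sqrt{0}\right)\right) = 755 - \left(27 - \left(4 - 0\right)^{2} + 6 \left(4 - 0\right)\right) = 755 - \left(27 - \left(4 + 0\right)^{2} + 6 \left(4 + 0\right)\right) = 755 - \left(51 - 16\right) = 755 - 35 = 720$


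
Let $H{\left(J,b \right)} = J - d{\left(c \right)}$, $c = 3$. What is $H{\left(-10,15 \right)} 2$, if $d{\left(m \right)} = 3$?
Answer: $-26$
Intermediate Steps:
$H{\left(J,b \right)} = -3 + J$ ($H{\left(J,b \right)} = J - 3 = -3 + J$)
$H{\left(-10,15 \right)} 2 = \left(-3 - 10\right) 2 = \left(-13\right) 2 = -26$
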